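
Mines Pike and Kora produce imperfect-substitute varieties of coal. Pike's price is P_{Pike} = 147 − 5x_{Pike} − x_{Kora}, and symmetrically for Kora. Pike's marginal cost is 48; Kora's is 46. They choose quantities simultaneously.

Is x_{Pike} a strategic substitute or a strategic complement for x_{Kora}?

Mine Pike's profit: π = x_{Pike}(147 − 5x_{Pike} − x_{Kora}) − 48x_{Pike}.
∂π/∂x_{Pike} = 99 − 10x_{Pike} − x_{Kora} = 0 ⇒ x_{Pike} = 9.9 − 0.1x_{Kora}.
The best-response slope dx_{Pike}/dx_{Kora} = −0.1 < 0: the reaction function is downward-sloping, so the choices are strategic substitutes.

strategic substitutes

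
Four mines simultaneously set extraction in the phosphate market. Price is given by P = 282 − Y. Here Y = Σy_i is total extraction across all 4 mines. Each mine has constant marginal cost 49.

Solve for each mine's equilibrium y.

46.6

A representative mine's profit is π_i = y_i(282 − Y) − 49y_i, with Y = y_i + Σ_{j≠i} y_j.
First-order condition: 233 − 2y_i − Σ_{j≠i} y_j = 0.
With identical mines, set every y_j = y: then 233 − 2y − 3y = 0, i.e. y = 233/5 = 46.6.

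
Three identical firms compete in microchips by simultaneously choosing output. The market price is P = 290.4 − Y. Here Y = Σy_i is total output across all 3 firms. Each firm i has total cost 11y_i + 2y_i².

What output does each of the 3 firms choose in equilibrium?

A representative firm's profit is π_i = y_i(290.4 − Y) − 11y_i − 2y_i², with Y = y_i + Σ_{j≠i} y_j.
First-order condition: 279.4 − 6y_i − Σ_{j≠i} y_j = 0.
Imposing symmetry (y_j = y for all j) turns Σ_{j≠i} y_j into 2y, so 279.4 = 8y and y = 34.925.

34.925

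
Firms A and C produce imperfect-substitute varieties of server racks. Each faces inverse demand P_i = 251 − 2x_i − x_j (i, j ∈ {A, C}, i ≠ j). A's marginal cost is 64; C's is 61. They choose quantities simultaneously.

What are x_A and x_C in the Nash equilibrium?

37.2, 38.2

Firm A's profit: π = x_A(251 − 2x_A − x_C) − 64x_A.
∂π/∂x_A = 187 − 4x_A − x_C = 0 ⇒ x_A = 46.75 − 0.25x_C.
Similarly x_C = 47.5 − 0.25x_A.
Substituting the second reaction function into the first: x_A = 46.75 − 0.25(47.5 − 0.25x_A), which gives 0.9375x_A = 34.875 ⇒ x_A = 37.2.
Then x_C = 47.5 − 0.25·37.2 = 38.2.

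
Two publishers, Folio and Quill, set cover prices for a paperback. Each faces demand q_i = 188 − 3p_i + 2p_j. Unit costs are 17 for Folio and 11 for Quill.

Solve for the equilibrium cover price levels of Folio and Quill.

Folio's profit: π = (p_{Folio} − 17)(188 − 3p_{Folio} + 2p_{Quill}).
∂π/∂p_{Folio} = 239 − 6p_{Folio} + 2p_{Quill} = 0 ⇒ p_{Folio} = 239/6 + (1/3)p_{Quill}.
Similarly p_{Quill} = 221/6 + (1/3)p_{Folio}.
Substituting the second reaction function into the first: p_{Folio} = 239/6 + (1/3)(221/6 + (1/3)p_{Folio}), which gives (8/9)p_{Folio} = 469/9 ⇒ p_{Folio} = 58.625.
Then p_{Quill} = 221/6 + (1/3)·58.625 = 56.375.

58.625, 56.375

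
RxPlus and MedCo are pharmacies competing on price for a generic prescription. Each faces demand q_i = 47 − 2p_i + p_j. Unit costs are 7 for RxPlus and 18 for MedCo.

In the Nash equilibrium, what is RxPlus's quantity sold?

RxPlus's profit: π = (p_{RxPlus} − 7)(47 − 2p_{RxPlus} + p_{MedCo}).
∂π/∂p_{RxPlus} = 61 − 4p_{RxPlus} + p_{MedCo} = 0 ⇒ p_{RxPlus} = 15.25 + 0.25p_{MedCo}.
Similarly p_{MedCo} = 20.75 + 0.25p_{RxPlus}.
Solving the two reaction functions simultaneously: (1 − (0.25)(0.25))p_{RxPlus} = 15.25 + 0.25·20.75, so 0.9375p_{RxPlus} = 20.4375 and p_{RxPlus} = 21.8.
Then p_{MedCo} = 20.75 + 0.25·21.8 = 26.2.
q_{RxPlus} = 47 − 2·21.8 + 26.2 = 29.6.

29.6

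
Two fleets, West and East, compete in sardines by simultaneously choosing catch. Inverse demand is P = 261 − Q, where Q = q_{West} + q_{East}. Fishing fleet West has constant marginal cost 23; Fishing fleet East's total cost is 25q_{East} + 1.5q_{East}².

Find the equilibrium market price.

129

Fishing fleet West's profit: π = q_{West}(261 − (q_{West} + q_{East})) − 23q_{West}.
∂π/∂q_{West} = 238 − 2q_{West} − q_{East} = 0, so q_{West} = 119 − 0.5q_{East}.
For East: ∂π/∂q_{East} = 236 − 5q_{East} − q_{West} = 0 ⇒ q_{East} = 47.2 − 0.2q_{West}.
Solving the two reaction functions simultaneously: (1 − (−0.5)(−0.2))q_{West} = 119 − 0.5·47.2, so 0.9q_{West} = 95.4 and q_{West} = 106.
Then q_{East} = 47.2 − 0.2·106 = 26.
Equilibrium price: P = 261 − 132 = 129.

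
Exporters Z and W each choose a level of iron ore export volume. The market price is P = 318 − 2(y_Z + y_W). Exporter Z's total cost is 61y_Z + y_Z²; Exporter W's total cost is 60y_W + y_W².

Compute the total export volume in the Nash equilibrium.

Exporter Z's profit: π = y_Z(318 − 2(y_Z + y_W)) − 61y_Z − y_Z².
∂π/∂y_Z = 257 − 6y_Z − 2y_W = 0, so y_Z = 257/6 − (1/3)y_W.
By the same steps for W: y_W = 43 − (1/3)y_Z.
Solving the two reaction functions simultaneously: (1 − (−1/3)(−1/3))y_Z = 257/6 − (1/3)·43, so (8/9)y_Z = 28.5 and y_Z = 32.0625.
Then y_W = 43 − (1/3)·32.0625 = 32.3125.
Total export volume: 32.0625 + 32.3125 = 64.375.

64.375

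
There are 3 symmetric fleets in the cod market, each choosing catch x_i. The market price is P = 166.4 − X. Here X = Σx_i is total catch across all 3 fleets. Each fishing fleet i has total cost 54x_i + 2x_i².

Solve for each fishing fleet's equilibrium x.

A representative fishing fleet's profit is π_i = x_i(166.4 − X) − 54x_i − 2x_i², with X = x_i + Σ_{j≠i} x_j.
First-order condition: 112.4 − 6x_i − Σ_{j≠i} x_j = 0.
With identical fishing fleets, set every x_j = x: then 112.4 − 6x − 2x = 0, i.e. x = 112.4/8 = 14.05.

14.05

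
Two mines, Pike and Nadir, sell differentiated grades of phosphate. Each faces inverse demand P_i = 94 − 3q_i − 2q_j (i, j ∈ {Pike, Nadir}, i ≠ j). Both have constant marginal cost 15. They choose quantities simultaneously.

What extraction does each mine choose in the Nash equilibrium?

Mine Pike's profit: π = q_{Pike}(94 − 3q_{Pike} − 2q_{Nadir}) − 15q_{Pike}.
∂π/∂q_{Pike} = 79 − 6q_{Pike} − 2q_{Nadir} = 0 ⇒ q_{Pike} = 79/6 − (1/3)q_{Nadir}.
Setting q_{Pike} = q_{Nadir} in the reaction function: q_{Pike} = 79/6 − (1/3)q_{Pike}, so q_{Pike} = (79/6) / (4/3) = 9.875.

9.875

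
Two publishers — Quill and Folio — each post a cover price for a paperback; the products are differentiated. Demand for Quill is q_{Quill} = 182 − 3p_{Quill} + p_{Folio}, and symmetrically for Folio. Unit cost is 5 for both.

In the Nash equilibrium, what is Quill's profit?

3550.08

Quill's profit: π = (p_{Quill} − 5)(182 − 3p_{Quill} + p_{Folio}).
∂π/∂p_{Quill} = 197 − 6p_{Quill} + p_{Folio} = 0 ⇒ p_{Quill} = 197/6 + (1/6)p_{Folio}.
Setting p_{Quill} = p_{Folio} in the reaction function: p_{Quill} = 197/6 + (1/6)p_{Quill}, so p_{Quill} = (197/6) / (5/6) = 39.4.
q_{Quill} = 182 − 3·39.4 + 39.4 = 103.2.
Profit = (39.4 − 5)·103.2 = 3550.08.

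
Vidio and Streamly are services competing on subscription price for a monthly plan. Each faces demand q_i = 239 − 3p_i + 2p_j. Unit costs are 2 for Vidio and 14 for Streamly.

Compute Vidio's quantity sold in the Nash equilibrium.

184.5

Vidio's profit: π = (p_{Vidio} − 2)(239 − 3p_{Vidio} + 2p_{Streamly}).
∂π/∂p_{Vidio} = 245 − 6p_{Vidio} + 2p_{Streamly} = 0 ⇒ p_{Vidio} = 245/6 + (1/3)p_{Streamly}.
Similarly p_{Streamly} = 281/6 + (1/3)p_{Vidio}.
Substituting the second reaction function into the first: p_{Vidio} = 245/6 + (1/3)(281/6 + (1/3)p_{Vidio}), which gives (8/9)p_{Vidio} = 508/9 ⇒ p_{Vidio} = 63.5.
Then p_{Streamly} = 281/6 + (1/3)·63.5 = 68.
q_{Vidio} = 239 − 3·63.5 + 2·68 = 184.5.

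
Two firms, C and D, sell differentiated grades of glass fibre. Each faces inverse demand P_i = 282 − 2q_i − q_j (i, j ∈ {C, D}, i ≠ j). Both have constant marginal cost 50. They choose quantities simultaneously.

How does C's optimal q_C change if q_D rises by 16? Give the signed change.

-4

Firm C's profit: π = q_C(282 − 2q_C − q_D) − 50q_C.
∂π/∂q_C = 232 − 4q_C − q_D = 0 ⇒ q_C = 58 − 0.25q_D.
The reaction-function slope is −0.25, so a 16-unit rise in q_D moves q_C by −0.25 × 16 = −4. C's best response falls — the actions are strategic substitutes.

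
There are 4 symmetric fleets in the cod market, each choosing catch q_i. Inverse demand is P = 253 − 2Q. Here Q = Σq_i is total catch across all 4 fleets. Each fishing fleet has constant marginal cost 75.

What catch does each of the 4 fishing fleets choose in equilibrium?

17.8

A representative fishing fleet's profit is π_i = q_i(253 − 2Q) − 75q_i, with Q = q_i + Σ_{j≠i} q_j.
First-order condition: 178 − 4q_i − 2Σ_{j≠i} q_j = 0.
With identical fishing fleets, set every q_j = q: then 178 − 4q − 6q = 0, i.e. q = 178/10 = 17.8.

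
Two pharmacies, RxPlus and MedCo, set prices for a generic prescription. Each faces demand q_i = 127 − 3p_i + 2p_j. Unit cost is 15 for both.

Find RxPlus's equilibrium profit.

RxPlus's profit: π = (p_{RxPlus} − 15)(127 − 3p_{RxPlus} + 2p_{MedCo}).
∂π/∂p_{RxPlus} = 172 − 6p_{RxPlus} + 2p_{MedCo} = 0 ⇒ p_{RxPlus} = 86/3 + (1/3)p_{MedCo}.
The game is symmetric, so in equilibrium p_{MedCo} = p_{RxPlus}: the reaction function gives (2/3)p_{RxPlus} = 86/3, hence p_{RxPlus} = 43.
q_{RxPlus} = 127 − 3·43 + 2·43 = 84.
Profit = (43 − 15)·84 = 2352.

2352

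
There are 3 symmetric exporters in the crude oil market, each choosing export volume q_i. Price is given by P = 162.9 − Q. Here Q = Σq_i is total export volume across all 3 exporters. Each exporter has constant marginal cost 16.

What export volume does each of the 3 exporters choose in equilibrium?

36.725

A representative exporter's profit is π_i = q_i(162.9 − Q) − 16q_i, with Q = q_i + Σ_{j≠i} q_j.
First-order condition: 146.9 − 2q_i − Σ_{j≠i} q_j = 0.
With identical exporters, set every q_j = q: then 146.9 − 2q − 2q = 0, i.e. q = 146.9/4 = 36.725.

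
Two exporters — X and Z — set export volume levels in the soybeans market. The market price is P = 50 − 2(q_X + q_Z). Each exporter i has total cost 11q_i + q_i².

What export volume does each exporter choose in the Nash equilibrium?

4.875

Exporter X's profit: π = q_X(50 − 2(q_X + q_Z)) − 11q_X − q_X².
∂π/∂q_X = 39 − 6q_X − 2q_Z = 0, so q_X = 6.5 − (1/3)q_Z.
Setting q_X = q_Z in the reaction function: q_X = 6.5 − (1/3)q_X, so q_X = 6.5 / (4/3) = 4.875.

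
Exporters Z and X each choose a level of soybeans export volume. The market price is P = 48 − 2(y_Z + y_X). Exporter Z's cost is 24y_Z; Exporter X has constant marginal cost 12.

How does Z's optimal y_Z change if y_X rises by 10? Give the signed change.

Exporter Z's profit: π = y_Z(48 − 2(y_Z + y_X)) − 24y_Z.
∂π/∂y_Z = 24 − 4y_Z − 2y_X = 0, so y_Z = 6 − 0.5y_X.
The reaction-function slope is −0.5, so a 10-unit rise in y_X moves y_Z by −0.5 × 10 = −5. Z's best response falls — the actions are strategic substitutes.

-5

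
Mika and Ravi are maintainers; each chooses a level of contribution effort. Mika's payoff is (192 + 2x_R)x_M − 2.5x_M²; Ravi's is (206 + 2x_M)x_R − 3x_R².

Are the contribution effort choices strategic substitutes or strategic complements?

strategic complements

Expanding Mika's payoff: 192x_M + 2x_Rx_M − 2.5x_M².
∂π/∂x_M = 192 + 2x_R − 5x_M = 0, so x_M = 38.4 + 0.4x_R.
The best-response slope dx_M/dx_R = 0.4 > 0: the reaction function is upward-sloping, so the choices are strategic complements.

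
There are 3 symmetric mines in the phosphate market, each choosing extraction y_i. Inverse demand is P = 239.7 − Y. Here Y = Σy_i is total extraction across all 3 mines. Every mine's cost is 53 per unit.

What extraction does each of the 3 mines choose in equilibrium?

A representative mine's profit is π_i = y_i(239.7 − Y) − 53y_i, with Y = y_i + Σ_{j≠i} y_j.
First-order condition: 186.7 − 2y_i − Σ_{j≠i} y_j = 0.
Imposing symmetry (y_j = y for all j) turns Σ_{j≠i} y_j into 2y, so 186.7 = 4y and y = 46.675.

46.675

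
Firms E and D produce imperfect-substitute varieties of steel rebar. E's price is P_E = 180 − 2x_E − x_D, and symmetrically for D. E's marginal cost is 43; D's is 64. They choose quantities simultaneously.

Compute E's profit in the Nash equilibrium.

Firm E's profit: π = x_E(180 − 2x_E − x_D) − 43x_E.
∂π/∂x_E = 137 − 4x_E − x_D = 0 ⇒ x_E = 34.25 − 0.25x_D.
Similarly x_D = 29 − 0.25x_E.
Plugging x_D into E's best response: x_E = 34.25 − 0.25(29 − 0.25x_E) ⇒ 0.9375x_E = 27, so x_E = 28.8.
Then x_D = 29 − 0.25·28.8 = 21.8.
P_E = 180 − 2·28.8 − 21.8 = 100.6.
Profit = (100.6 − 43)·28.8 = 1658.88.

1658.88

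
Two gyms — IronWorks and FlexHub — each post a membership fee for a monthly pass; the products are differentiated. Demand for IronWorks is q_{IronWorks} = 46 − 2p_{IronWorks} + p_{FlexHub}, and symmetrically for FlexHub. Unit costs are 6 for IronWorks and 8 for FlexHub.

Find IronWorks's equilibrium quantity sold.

27.2

IronWorks's profit: π = (p_{IronWorks} − 6)(46 − 2p_{IronWorks} + p_{FlexHub}).
∂π/∂p_{IronWorks} = 58 − 4p_{IronWorks} + p_{FlexHub} = 0 ⇒ p_{IronWorks} = 14.5 + 0.25p_{FlexHub}.
Similarly p_{FlexHub} = 15.5 + 0.25p_{IronWorks}.
Substituting the second reaction function into the first: p_{IronWorks} = 14.5 + 0.25(15.5 + 0.25p_{IronWorks}), which gives 0.9375p_{IronWorks} = 18.375 ⇒ p_{IronWorks} = 19.6.
Then p_{FlexHub} = 15.5 + 0.25·19.6 = 20.4.
q_{IronWorks} = 46 − 2·19.6 + 20.4 = 27.2.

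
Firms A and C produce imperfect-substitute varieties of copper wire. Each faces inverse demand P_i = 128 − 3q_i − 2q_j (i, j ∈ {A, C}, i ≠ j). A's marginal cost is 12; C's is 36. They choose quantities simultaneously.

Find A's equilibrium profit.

Firm A's profit: π = q_A(128 − 3q_A − 2q_C) − 12q_A.
∂π/∂q_A = 116 − 6q_A − 2q_C = 0 ⇒ q_A = 58/3 − (1/3)q_C.
Similarly q_C = 46/3 − (1/3)q_A.
Solving the two reaction functions simultaneously: (1 − (−1/3)(−1/3))q_A = 58/3 − (1/3)·(46/3), so (8/9)q_A = 128/9 and q_A = 16.
Then q_C = 46/3 − (1/3)·16 = 10.
P_A = 128 − 3·16 − 2·10 = 60.
Profit = (60 − 12)·16 = 768.

768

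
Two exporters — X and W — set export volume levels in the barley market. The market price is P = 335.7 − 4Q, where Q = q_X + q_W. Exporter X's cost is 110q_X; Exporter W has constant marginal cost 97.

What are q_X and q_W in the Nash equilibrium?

17.725, 20.975

Exporter X's profit: π = q_X(335.7 − 4(q_X + q_W)) − 110q_X.
∂π/∂q_X = 225.7 − 8q_X − 4q_W = 0, so q_X = 28.2125 − 0.5q_W.
By the same steps for W: q_W = 29.8375 − 0.5q_X.
Substituting the second reaction function into the first: q_X = 28.2125 − 0.5(29.8375 − 0.5q_X), which gives 0.75q_X = 2127/160 ⇒ q_X = 17.725.
Then q_W = 29.8375 − 0.5·17.725 = 20.975.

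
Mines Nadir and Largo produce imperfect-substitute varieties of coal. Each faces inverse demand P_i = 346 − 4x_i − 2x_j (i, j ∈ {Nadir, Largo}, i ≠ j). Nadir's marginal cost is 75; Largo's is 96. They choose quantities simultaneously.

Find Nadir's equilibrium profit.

Mine Nadir's profit: π = x_{Nadir}(346 − 4x_{Nadir} − 2x_{Largo}) − 75x_{Nadir}.
∂π/∂x_{Nadir} = 271 − 8x_{Nadir} − 2x_{Largo} = 0 ⇒ x_{Nadir} = 33.875 − 0.25x_{Largo}.
Similarly x_{Largo} = 31.25 − 0.25x_{Nadir}.
Solving the two reaction functions simultaneously: (1 − (−0.25)(−0.25))x_{Nadir} = 33.875 − 0.25·31.25, so 0.9375x_{Nadir} = 26.0625 and x_{Nadir} = 27.8.
Then x_{Largo} = 31.25 − 0.25·27.8 = 24.3.
P_{Nadir} = 346 − 4·27.8 − 2·24.3 = 186.2.
Profit = (186.2 − 75)·27.8 = 3091.36.

3091.36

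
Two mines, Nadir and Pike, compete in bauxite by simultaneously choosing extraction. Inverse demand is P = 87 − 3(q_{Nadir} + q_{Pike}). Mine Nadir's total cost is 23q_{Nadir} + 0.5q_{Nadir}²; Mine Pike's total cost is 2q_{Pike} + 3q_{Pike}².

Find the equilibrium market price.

50.36

Mine Nadir's profit: π = q_{Nadir}(87 − 3(q_{Nadir} + q_{Pike})) − 23q_{Nadir} − 0.5q_{Nadir}².
∂π/∂q_{Nadir} = 64 − 7q_{Nadir} − 3q_{Pike} = 0, so q_{Nadir} = 64/7 − (3/7)q_{Pike}.
For Pike: ∂π/∂q_{Pike} = 85 − 12q_{Pike} − 3q_{Nadir} = 0 ⇒ q_{Pike} = 85/12 − 0.25q_{Nadir}.
Solving the two reaction functions simultaneously: (1 − (−3/7)(−0.25))q_{Nadir} = 64/7 − (3/7)·(85/12), so (25/28)q_{Nadir} = 171/28 and q_{Nadir} = 6.84.
Then q_{Pike} = 85/12 − 0.25·6.84 = 403/75.
Equilibrium price: P = 87 − 3·(916/75) = 50.36.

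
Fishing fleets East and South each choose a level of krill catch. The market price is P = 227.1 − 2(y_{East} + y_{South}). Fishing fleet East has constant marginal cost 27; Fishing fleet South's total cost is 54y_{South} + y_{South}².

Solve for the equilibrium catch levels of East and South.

Fishing fleet East's profit: π = y_{East}(227.1 − 2(y_{East} + y_{South})) − 27y_{East}.
∂π/∂y_{East} = 200.1 − 4y_{East} − 2y_{South} = 0, so y_{East} = 50.025 − 0.5y_{South}.
For South: ∂π/∂y_{South} = 173.1 − 6y_{South} − 2y_{East} = 0 ⇒ y_{South} = 28.85 − (1/3)y_{East}.
Substituting the second reaction function into the first: y_{East} = 50.025 − 0.5(28.85 − (1/3)y_{East}), which gives (5/6)y_{East} = 35.6 ⇒ y_{East} = 42.72.
Then y_{South} = 28.85 − (1/3)·42.72 = 14.61.

42.72, 14.61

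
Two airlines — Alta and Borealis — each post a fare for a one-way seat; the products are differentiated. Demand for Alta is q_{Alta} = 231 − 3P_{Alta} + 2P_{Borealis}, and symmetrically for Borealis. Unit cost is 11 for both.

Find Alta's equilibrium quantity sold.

165

Alta's profit: π = (P_{Alta} − 11)(231 − 3P_{Alta} + 2P_{Borealis}).
∂π/∂P_{Alta} = 264 − 6P_{Alta} + 2P_{Borealis} = 0 ⇒ P_{Alta} = 44 + (1/3)P_{Borealis}.
The game is symmetric, so in equilibrium P_{Borealis} = P_{Alta}: the reaction function gives (2/3)P_{Alta} = 44, hence P_{Alta} = 66.
q_{Alta} = 231 − 3·66 + 2·66 = 165.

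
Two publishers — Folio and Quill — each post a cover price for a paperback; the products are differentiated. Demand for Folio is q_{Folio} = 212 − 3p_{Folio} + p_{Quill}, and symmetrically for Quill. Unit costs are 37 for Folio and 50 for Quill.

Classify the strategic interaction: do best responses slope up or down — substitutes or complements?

strategic complements

Folio's profit: π = (p_{Folio} − 37)(212 − 3p_{Folio} + p_{Quill}).
∂π/∂p_{Folio} = 323 − 6p_{Folio} + p_{Quill} = 0 ⇒ p_{Folio} = 323/6 + (1/6)p_{Quill}.
The best-response slope dp_{Folio}/dp_{Quill} = 1/6 > 0: the reaction function is upward-sloping, so the choices are strategic complements.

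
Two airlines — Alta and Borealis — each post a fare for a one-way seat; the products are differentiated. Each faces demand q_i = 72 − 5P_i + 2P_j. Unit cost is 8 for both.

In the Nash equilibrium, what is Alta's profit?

180

Alta's profit: π = (P_{Alta} − 8)(72 − 5P_{Alta} + 2P_{Borealis}).
∂π/∂P_{Alta} = 112 − 10P_{Alta} + 2P_{Borealis} = 0 ⇒ P_{Alta} = 11.2 + 0.2P_{Borealis}.
The game is symmetric, so in equilibrium P_{Borealis} = P_{Alta}: the reaction function gives 0.8P_{Alta} = 11.2, hence P_{Alta} = 14.
q_{Alta} = 72 − 5·14 + 2·14 = 30.
Profit = (14 − 8)·30 = 180.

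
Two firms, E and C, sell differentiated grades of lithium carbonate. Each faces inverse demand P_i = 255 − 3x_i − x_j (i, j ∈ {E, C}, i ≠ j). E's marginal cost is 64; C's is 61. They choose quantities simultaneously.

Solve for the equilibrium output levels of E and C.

27.2, 27.8

Firm E's profit: π = x_E(255 − 3x_E − x_C) − 64x_E.
∂π/∂x_E = 191 − 6x_E − x_C = 0 ⇒ x_E = 191/6 − (1/6)x_C.
Similarly x_C = 97/3 − (1/6)x_E.
Plugging x_C into E's best response: x_E = 191/6 − (1/6)(97/3 − (1/6)x_E) ⇒ (35/36)x_E = 238/9, so x_E = 27.2.
Then x_C = 97/3 − (1/6)·27.2 = 27.8.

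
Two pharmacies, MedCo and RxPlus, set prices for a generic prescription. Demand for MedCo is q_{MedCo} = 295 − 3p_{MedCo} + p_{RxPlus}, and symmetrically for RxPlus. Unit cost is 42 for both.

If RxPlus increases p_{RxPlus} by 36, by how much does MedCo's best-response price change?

MedCo's profit: π = (p_{MedCo} − 42)(295 − 3p_{MedCo} + p_{RxPlus}).
∂π/∂p_{MedCo} = 421 − 6p_{MedCo} + p_{RxPlus} = 0 ⇒ p_{MedCo} = 421/6 + (1/6)p_{RxPlus}.
The reaction-function slope is 1/6, so a 36-unit rise in p_{RxPlus} moves p_{MedCo} by 1/6 × 36 = 6. MedCo's best response rises — the actions are strategic complements.

6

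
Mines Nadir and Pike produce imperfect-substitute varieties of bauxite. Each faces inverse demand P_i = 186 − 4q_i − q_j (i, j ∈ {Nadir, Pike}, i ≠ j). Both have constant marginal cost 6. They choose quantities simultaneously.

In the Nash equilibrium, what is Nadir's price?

86

Mine Nadir's profit: π = q_{Nadir}(186 − 4q_{Nadir} − q_{Pike}) − 6q_{Nadir}.
∂π/∂q_{Nadir} = 180 − 8q_{Nadir} − q_{Pike} = 0 ⇒ q_{Nadir} = 22.5 − 0.125q_{Pike}.
By symmetry q_{Pike} = q_{Nadir}; substituting into the reaction function, 1.125q_{Nadir} = 22.5 and q_{Nadir} = 20.
P_{Nadir} = 186 − 4·20 − 20 = 86.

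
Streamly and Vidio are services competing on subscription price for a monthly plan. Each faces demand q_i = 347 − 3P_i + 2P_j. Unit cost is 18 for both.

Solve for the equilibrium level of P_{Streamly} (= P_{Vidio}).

Streamly's profit: π = (P_{Streamly} − 18)(347 − 3P_{Streamly} + 2P_{Vidio}).
∂π/∂P_{Streamly} = 401 − 6P_{Streamly} + 2P_{Vidio} = 0 ⇒ P_{Streamly} = 401/6 + (1/3)P_{Vidio}.
By symmetry P_{Vidio} = P_{Streamly}; substituting into the reaction function, (2/3)P_{Streamly} = 401/6 and P_{Streamly} = 100.25.

100.25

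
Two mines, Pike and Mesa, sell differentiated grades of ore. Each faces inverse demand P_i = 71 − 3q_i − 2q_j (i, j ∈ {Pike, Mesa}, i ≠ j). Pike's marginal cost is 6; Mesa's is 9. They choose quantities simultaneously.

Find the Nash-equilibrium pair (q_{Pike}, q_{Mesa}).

Mine Pike's profit: π = q_{Pike}(71 − 3q_{Pike} − 2q_{Mesa}) − 6q_{Pike}.
∂π/∂q_{Pike} = 65 − 6q_{Pike} − 2q_{Mesa} = 0 ⇒ q_{Pike} = 65/6 − (1/3)q_{Mesa}.
Similarly q_{Mesa} = 31/3 − (1/3)q_{Pike}.
Solving the two reaction functions simultaneously: (1 − (−1/3)(−1/3))q_{Pike} = 65/6 − (1/3)·(31/3), so (8/9)q_{Pike} = 133/18 and q_{Pike} = 8.3125.
Then q_{Mesa} = 31/3 − (1/3)·8.3125 = 7.5625.

8.3125, 7.5625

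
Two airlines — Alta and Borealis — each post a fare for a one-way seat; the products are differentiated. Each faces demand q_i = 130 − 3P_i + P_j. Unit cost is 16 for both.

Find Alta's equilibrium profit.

1152.48

Alta's profit: π = (P_{Alta} − 16)(130 − 3P_{Alta} + P_{Borealis}).
∂π/∂P_{Alta} = 178 − 6P_{Alta} + P_{Borealis} = 0 ⇒ P_{Alta} = 89/3 + (1/6)P_{Borealis}.
The game is symmetric, so in equilibrium P_{Borealis} = P_{Alta}: the reaction function gives (5/6)P_{Alta} = 89/3, hence P_{Alta} = 35.6.
q_{Alta} = 130 − 3·35.6 + 35.6 = 58.8.
Profit = (35.6 − 16)·58.8 = 1152.48.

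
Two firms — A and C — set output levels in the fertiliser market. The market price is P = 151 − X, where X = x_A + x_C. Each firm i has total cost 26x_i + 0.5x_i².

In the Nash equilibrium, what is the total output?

Firm A's profit: π = x_A(151 − (x_A + x_C)) − 26x_A − 0.5x_A².
∂π/∂x_A = 125 − 3x_A − x_C = 0, so x_A = 125/3 − (1/3)x_C.
The game is symmetric, so in equilibrium x_C = x_A: the reaction function gives (4/3)x_A = 125/3, hence x_A = 31.25.
Total output: 31.25 + 31.25 = 62.5.

62.5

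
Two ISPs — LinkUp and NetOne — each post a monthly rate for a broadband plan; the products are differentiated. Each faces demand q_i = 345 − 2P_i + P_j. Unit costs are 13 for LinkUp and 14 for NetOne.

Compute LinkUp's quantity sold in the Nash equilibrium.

221.6

LinkUp's profit: π = (P_{LinkUp} − 13)(345 − 2P_{LinkUp} + P_{NetOne}).
∂π/∂P_{LinkUp} = 371 − 4P_{LinkUp} + P_{NetOne} = 0 ⇒ P_{LinkUp} = 92.75 + 0.25P_{NetOne}.
Similarly P_{NetOne} = 93.25 + 0.25P_{LinkUp}.
Substituting the second reaction function into the first: P_{LinkUp} = 92.75 + 0.25(93.25 + 0.25P_{LinkUp}), which gives 0.9375P_{LinkUp} = 116.0625 ⇒ P_{LinkUp} = 123.8.
Then P_{NetOne} = 93.25 + 0.25·123.8 = 124.2.
q_{LinkUp} = 345 − 2·123.8 + 124.2 = 221.6.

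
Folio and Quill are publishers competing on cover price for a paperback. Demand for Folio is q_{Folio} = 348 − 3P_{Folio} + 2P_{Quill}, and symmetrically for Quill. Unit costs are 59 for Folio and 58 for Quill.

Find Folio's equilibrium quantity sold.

216.1875

Folio's profit: π = (P_{Folio} − 59)(348 − 3P_{Folio} + 2P_{Quill}).
∂π/∂P_{Folio} = 525 − 6P_{Folio} + 2P_{Quill} = 0 ⇒ P_{Folio} = 87.5 + (1/3)P_{Quill}.
Similarly P_{Quill} = 87 + (1/3)P_{Folio}.
Plugging P_{Quill} into Folio's best response: P_{Folio} = 87.5 + (1/3)(87 + (1/3)P_{Folio}) ⇒ (8/9)P_{Folio} = 116.5, so P_{Folio} = 131.0625.
Then P_{Quill} = 87 + (1/3)·131.0625 = 130.6875.
q_{Folio} = 348 − 3·131.0625 + 2·130.6875 = 216.1875.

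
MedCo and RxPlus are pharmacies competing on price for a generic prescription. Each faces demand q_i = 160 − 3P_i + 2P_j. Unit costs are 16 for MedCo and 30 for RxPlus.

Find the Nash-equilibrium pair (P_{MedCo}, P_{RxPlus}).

MedCo's profit: π = (P_{MedCo} − 16)(160 − 3P_{MedCo} + 2P_{RxPlus}).
∂π/∂P_{MedCo} = 208 − 6P_{MedCo} + 2P_{RxPlus} = 0 ⇒ P_{MedCo} = 104/3 + (1/3)P_{RxPlus}.
Similarly P_{RxPlus} = 125/3 + (1/3)P_{MedCo}.
Substituting the second reaction function into the first: P_{MedCo} = 104/3 + (1/3)(125/3 + (1/3)P_{MedCo}), which gives (8/9)P_{MedCo} = 437/9 ⇒ P_{MedCo} = 54.625.
Then P_{RxPlus} = 125/3 + (1/3)·54.625 = 59.875.

54.625, 59.875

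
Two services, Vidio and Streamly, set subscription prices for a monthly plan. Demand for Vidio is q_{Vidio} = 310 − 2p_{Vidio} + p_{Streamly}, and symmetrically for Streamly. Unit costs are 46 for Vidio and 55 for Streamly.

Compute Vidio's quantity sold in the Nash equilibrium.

178.4

Vidio's profit: π = (p_{Vidio} − 46)(310 − 2p_{Vidio} + p_{Streamly}).
∂π/∂p_{Vidio} = 402 − 4p_{Vidio} + p_{Streamly} = 0 ⇒ p_{Vidio} = 100.5 + 0.25p_{Streamly}.
Similarly p_{Streamly} = 105 + 0.25p_{Vidio}.
Plugging p_{Streamly} into Vidio's best response: p_{Vidio} = 100.5 + 0.25(105 + 0.25p_{Vidio}) ⇒ 0.9375p_{Vidio} = 126.75, so p_{Vidio} = 135.2.
Then p_{Streamly} = 105 + 0.25·135.2 = 138.8.
q_{Vidio} = 310 − 2·135.2 + 138.8 = 178.4.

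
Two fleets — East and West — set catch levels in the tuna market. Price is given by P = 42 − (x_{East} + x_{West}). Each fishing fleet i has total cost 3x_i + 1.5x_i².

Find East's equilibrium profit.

Fishing fleet East's profit: π = x_{East}(42 − (x_{East} + x_{West})) − 3x_{East} − 1.5x_{East}².
∂π/∂x_{East} = 39 − 5x_{East} − x_{West} = 0, so x_{East} = 7.8 − 0.2x_{West}.
Setting x_{East} = x_{West} in the reaction function: x_{East} = 7.8 − 0.2x_{East}, so x_{East} = 7.8 / 1.2 = 6.5.
Price P = 42 − 13 = 29.
East's profit: (29 − 3)·6.5 − 1.5(6.5)² = 105.625.

105.625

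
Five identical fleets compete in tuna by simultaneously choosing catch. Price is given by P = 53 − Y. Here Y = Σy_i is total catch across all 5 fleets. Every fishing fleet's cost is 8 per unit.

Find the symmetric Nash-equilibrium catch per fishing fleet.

7.5

A representative fishing fleet's profit is π_i = y_i(53 − Y) − 8y_i, with Y = y_i + Σ_{j≠i} y_j.
First-order condition: 45 − 2y_i − Σ_{j≠i} y_j = 0.
With identical fishing fleets, set every y_j = y: then 45 − 2y − 4y = 0, i.e. y = 45/6 = 7.5.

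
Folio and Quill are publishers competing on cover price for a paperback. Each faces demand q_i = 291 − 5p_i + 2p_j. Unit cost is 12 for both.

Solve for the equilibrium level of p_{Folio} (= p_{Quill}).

43.875

Folio's profit: π = (p_{Folio} − 12)(291 − 5p_{Folio} + 2p_{Quill}).
∂π/∂p_{Folio} = 351 − 10p_{Folio} + 2p_{Quill} = 0 ⇒ p_{Folio} = 35.1 + 0.2p_{Quill}.
Setting p_{Folio} = p_{Quill} in the reaction function: p_{Folio} = 35.1 + 0.2p_{Folio}, so p_{Folio} = 35.1 / 0.8 = 43.875.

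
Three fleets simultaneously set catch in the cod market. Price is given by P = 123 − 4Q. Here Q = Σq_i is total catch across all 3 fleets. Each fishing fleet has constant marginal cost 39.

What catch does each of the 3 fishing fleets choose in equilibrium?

5.25

A representative fishing fleet's profit is π_i = q_i(123 − 4Q) − 39q_i, with Q = q_i + Σ_{j≠i} q_j.
First-order condition: 84 − 8q_i − 4Σ_{j≠i} q_j = 0.
In a symmetric equilibrium every fishing fleet chooses the same q, so Σ_{j≠i} q_j = 2q. The condition becomes 84 − 16q = 0, giving q = 84/16 = 5.25.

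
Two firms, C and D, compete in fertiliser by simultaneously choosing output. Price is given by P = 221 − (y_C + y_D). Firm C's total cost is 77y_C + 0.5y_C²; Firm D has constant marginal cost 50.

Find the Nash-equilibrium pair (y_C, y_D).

Firm C's profit: π = y_C(221 − (y_C + y_D)) − 77y_C − 0.5y_C².
∂π/∂y_C = 144 − 3y_C − y_D = 0, so y_C = 48 − (1/3)y_D.
For D: ∂π/∂y_D = 171 − 2y_D − y_C = 0 ⇒ y_D = 85.5 − 0.5y_C.
Plugging y_D into C's best response: y_C = 48 − (1/3)(85.5 − 0.5y_C) ⇒ (5/6)y_C = 19.5, so y_C = 23.4.
Then y_D = 85.5 − 0.5·23.4 = 73.8.

23.4, 73.8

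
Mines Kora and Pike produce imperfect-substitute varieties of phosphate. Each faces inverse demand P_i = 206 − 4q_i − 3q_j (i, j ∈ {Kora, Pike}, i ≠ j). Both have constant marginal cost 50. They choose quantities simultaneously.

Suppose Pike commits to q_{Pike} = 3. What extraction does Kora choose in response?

18.375

Mine Kora's profit: π = q_{Kora}(206 − 4q_{Kora} − 3q_{Pike}) − 50q_{Kora}.
∂π/∂q_{Kora} = 156 − 8q_{Kora} − 3q_{Pike} = 0 ⇒ q_{Kora} = 19.5 − 0.375q_{Pike}.
At q_{Pike} = 3: q_{Kora} = 19.5 − 0.375·3 = 18.375.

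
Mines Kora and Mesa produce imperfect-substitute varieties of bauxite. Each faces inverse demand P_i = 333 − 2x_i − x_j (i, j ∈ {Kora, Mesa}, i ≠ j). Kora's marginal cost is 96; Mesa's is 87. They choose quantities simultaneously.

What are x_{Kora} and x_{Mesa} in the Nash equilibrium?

46.8, 49.8

Mine Kora's profit: π = x_{Kora}(333 − 2x_{Kora} − x_{Mesa}) − 96x_{Kora}.
∂π/∂x_{Kora} = 237 − 4x_{Kora} − x_{Mesa} = 0 ⇒ x_{Kora} = 59.25 − 0.25x_{Mesa}.
Similarly x_{Mesa} = 61.5 − 0.25x_{Kora}.
Solving the two reaction functions simultaneously: (1 − (−0.25)(−0.25))x_{Kora} = 59.25 − 0.25·61.5, so 0.9375x_{Kora} = 43.875 and x_{Kora} = 46.8.
Then x_{Mesa} = 61.5 − 0.25·46.8 = 49.8.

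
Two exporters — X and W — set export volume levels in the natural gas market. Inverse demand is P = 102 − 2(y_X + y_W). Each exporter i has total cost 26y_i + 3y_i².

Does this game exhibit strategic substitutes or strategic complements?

strategic substitutes

Exporter X's profit: π = y_X(102 − 2(y_X + y_W)) − 26y_X − 3y_X².
∂π/∂y_X = 76 − 10y_X − 2y_W = 0, so y_X = 7.6 − 0.2y_W.
The best-response slope dy_X/dy_W = −0.2 < 0: the reaction function is downward-sloping, so the choices are strategic substitutes.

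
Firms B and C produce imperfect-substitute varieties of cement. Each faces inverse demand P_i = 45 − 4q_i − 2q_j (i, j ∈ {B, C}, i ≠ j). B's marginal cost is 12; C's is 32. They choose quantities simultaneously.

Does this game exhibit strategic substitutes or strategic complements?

strategic substitutes

Firm B's profit: π = q_B(45 − 4q_B − 2q_C) − 12q_B.
∂π/∂q_B = 33 − 8q_B − 2q_C = 0 ⇒ q_B = 4.125 − 0.25q_C.
The best-response slope dq_B/dq_C = −0.25 < 0: the reaction function is downward-sloping, so the choices are strategic substitutes.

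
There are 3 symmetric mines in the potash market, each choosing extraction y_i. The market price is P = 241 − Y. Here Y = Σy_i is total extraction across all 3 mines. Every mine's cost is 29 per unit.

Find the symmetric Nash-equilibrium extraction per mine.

A representative mine's profit is π_i = y_i(241 − Y) − 29y_i, with Y = y_i + Σ_{j≠i} y_j.
First-order condition: 212 − 2y_i − Σ_{j≠i} y_j = 0.
With identical mines, set every y_j = y: then 212 − 2y − 2y = 0, i.e. y = 212/4 = 53.

53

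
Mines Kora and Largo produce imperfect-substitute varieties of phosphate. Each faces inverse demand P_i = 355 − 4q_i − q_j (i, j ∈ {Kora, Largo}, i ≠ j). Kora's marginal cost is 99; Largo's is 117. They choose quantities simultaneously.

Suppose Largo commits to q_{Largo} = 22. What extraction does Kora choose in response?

Mine Kora's profit: π = q_{Kora}(355 − 4q_{Kora} − q_{Largo}) − 99q_{Kora}.
∂π/∂q_{Kora} = 256 − 8q_{Kora} − q_{Largo} = 0 ⇒ q_{Kora} = 32 − 0.125q_{Largo}.
At q_{Largo} = 22: q_{Kora} = 32 − 0.125·22 = 29.25.

29.25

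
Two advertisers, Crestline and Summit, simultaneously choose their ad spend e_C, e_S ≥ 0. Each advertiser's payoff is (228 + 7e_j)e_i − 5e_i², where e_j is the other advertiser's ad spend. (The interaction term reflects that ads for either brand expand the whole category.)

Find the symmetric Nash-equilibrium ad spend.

76

Crestline's payoff is (228 + 7e_S)e_C − 5e_C².
∂π/∂e_C = 228 + 7e_S − 10e_C = 0, so e_C = 22.8 + 0.7e_S.
The game is symmetric, so in equilibrium e_S = e_C: the reaction function gives 0.3e_C = 22.8, hence e_C = 76.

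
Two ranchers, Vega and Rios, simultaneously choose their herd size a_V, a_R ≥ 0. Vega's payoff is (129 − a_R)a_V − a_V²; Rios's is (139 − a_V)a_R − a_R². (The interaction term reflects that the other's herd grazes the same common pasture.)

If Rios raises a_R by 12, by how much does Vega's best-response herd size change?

-6

Expanding Vega's payoff: 129a_V − a_Ra_V − a_V².
∂π/∂a_V = 129 − a_R − 2a_V = 0, so a_V = 64.5 − 0.5a_R.
The reaction-function slope is −0.5, so a 12-unit rise in a_R moves a_V by −0.5 × 12 = −6. Vega's best response falls — the actions are strategic substitutes.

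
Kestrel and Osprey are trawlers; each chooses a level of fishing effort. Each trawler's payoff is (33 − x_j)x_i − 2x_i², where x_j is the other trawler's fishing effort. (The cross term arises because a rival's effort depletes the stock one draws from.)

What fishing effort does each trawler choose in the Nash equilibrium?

6.6

Kestrel's payoff is (33 − x_O)x_K − 2x_K².
∂π/∂x_K = 33 − x_O − 4x_K = 0, so x_K = 8.25 − 0.25x_O.
Setting x_K = x_O in the reaction function: x_K = 8.25 − 0.25x_K, so x_K = 8.25 / 1.25 = 6.6.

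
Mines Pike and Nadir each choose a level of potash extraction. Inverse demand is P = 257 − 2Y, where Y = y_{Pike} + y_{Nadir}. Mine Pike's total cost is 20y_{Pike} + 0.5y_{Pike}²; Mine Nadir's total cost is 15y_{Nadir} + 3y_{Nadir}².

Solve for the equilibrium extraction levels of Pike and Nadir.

Mine Pike's profit: π = y_{Pike}(257 − 2(y_{Pike} + y_{Nadir})) − 20y_{Pike} − 0.5y_{Pike}².
∂π/∂y_{Pike} = 237 − 5y_{Pike} − 2y_{Nadir} = 0, so y_{Pike} = 47.4 − 0.4y_{Nadir}.
For Nadir: ∂π/∂y_{Nadir} = 242 − 10y_{Nadir} − 2y_{Pike} = 0 ⇒ y_{Nadir} = 24.2 − 0.2y_{Pike}.
Substituting the second reaction function into the first: y_{Pike} = 47.4 − 0.4(24.2 − 0.2y_{Pike}), which gives 0.92y_{Pike} = 37.72 ⇒ y_{Pike} = 41.
Then y_{Nadir} = 24.2 − 0.2·41 = 16.

41, 16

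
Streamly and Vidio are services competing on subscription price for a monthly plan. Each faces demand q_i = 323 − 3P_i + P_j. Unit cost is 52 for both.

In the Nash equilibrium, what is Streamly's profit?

Streamly's profit: π = (P_{Streamly} − 52)(323 − 3P_{Streamly} + P_{Vidio}).
∂π/∂P_{Streamly} = 479 − 6P_{Streamly} + P_{Vidio} = 0 ⇒ P_{Streamly} = 479/6 + (1/6)P_{Vidio}.
Setting P_{Streamly} = P_{Vidio} in the reaction function: P_{Streamly} = 479/6 + (1/6)P_{Streamly}, so P_{Streamly} = (479/6) / (5/6) = 95.8.
q_{Streamly} = 323 − 3·95.8 + 95.8 = 131.4.
Profit = (95.8 − 52)·131.4 = 5755.32.

5755.32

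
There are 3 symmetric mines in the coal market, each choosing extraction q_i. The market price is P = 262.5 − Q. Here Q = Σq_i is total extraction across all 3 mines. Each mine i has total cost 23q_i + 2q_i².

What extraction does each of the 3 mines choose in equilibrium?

29.9375

A representative mine's profit is π_i = q_i(262.5 − Q) − 23q_i − 2q_i², with Q = q_i + Σ_{j≠i} q_j.
First-order condition: 239.5 − 6q_i − Σ_{j≠i} q_j = 0.
In a symmetric equilibrium every mine chooses the same q, so Σ_{j≠i} q_j = 2q. The condition becomes 239.5 − 8q = 0, giving q = 239.5/8 = 29.9375.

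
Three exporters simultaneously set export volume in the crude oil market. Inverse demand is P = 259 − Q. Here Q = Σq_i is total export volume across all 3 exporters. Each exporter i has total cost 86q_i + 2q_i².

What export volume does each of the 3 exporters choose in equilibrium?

21.625

A representative exporter's profit is π_i = q_i(259 − Q) − 86q_i − 2q_i², with Q = q_i + Σ_{j≠i} q_j.
First-order condition: 173 − 6q_i − Σ_{j≠i} q_j = 0.
In a symmetric equilibrium every exporter chooses the same q, so Σ_{j≠i} q_j = 2q. The condition becomes 173 − 8q = 0, giving q = 173/8 = 21.625.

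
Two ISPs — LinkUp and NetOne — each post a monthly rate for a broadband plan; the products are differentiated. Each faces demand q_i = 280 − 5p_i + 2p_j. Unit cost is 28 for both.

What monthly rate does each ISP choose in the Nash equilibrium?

LinkUp's profit: π = (p_{LinkUp} − 28)(280 − 5p_{LinkUp} + 2p_{NetOne}).
∂π/∂p_{LinkUp} = 420 − 10p_{LinkUp} + 2p_{NetOne} = 0 ⇒ p_{LinkUp} = 42 + 0.2p_{NetOne}.
The game is symmetric, so in equilibrium p_{NetOne} = p_{LinkUp}: the reaction function gives 0.8p_{LinkUp} = 42, hence p_{LinkUp} = 52.5.

52.5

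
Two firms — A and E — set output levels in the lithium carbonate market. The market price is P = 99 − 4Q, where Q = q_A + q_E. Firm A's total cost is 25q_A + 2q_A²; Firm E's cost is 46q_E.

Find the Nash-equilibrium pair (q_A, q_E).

4.75, 4.25

Firm A's profit: π = q_A(99 − 4(q_A + q_E)) − 25q_A − 2q_A².
∂π/∂q_A = 74 − 12q_A − 4q_E = 0, so q_A = 37/6 − (1/3)q_E.
For E: ∂π/∂q_E = 53 − 8q_E − 4q_A = 0 ⇒ q_E = 6.625 − 0.5q_A.
Substituting the second reaction function into the first: q_A = 37/6 − (1/3)(6.625 − 0.5q_A), which gives (5/6)q_A = 95/24 ⇒ q_A = 4.75.
Then q_E = 6.625 − 0.5·4.75 = 4.25.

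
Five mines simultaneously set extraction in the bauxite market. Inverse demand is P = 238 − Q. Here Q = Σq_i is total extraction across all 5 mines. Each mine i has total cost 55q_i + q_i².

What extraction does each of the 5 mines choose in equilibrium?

22.875

A representative mine's profit is π_i = q_i(238 − Q) − 55q_i − q_i², with Q = q_i + Σ_{j≠i} q_j.
First-order condition: 183 − 4q_i − Σ_{j≠i} q_j = 0.
In a symmetric equilibrium every mine chooses the same q, so Σ_{j≠i} q_j = 4q. The condition becomes 183 − 8q = 0, giving q = 183/8 = 22.875.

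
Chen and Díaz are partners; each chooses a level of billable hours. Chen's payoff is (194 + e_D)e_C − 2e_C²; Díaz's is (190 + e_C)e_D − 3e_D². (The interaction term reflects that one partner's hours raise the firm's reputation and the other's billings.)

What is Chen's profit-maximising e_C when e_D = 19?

Expanding Chen's payoff: 194e_C + e_De_C − 2e_C².
∂π/∂e_C = 194 + e_D − 4e_C = 0, so e_C = 48.5 + 0.25e_D.
At e_D = 19: e_C = 48.5 + 0.25·19 = 53.25.

53.25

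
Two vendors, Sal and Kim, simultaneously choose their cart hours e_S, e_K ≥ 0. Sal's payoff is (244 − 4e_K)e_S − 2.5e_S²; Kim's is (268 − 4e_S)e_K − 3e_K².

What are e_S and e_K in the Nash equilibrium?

28, 26

Expanding Sal's payoff: 244e_S − 4e_Ke_S − 2.5e_S².
∂π/∂e_S = 244 − 4e_K − 5e_S = 0, so e_S = 48.8 − 0.8e_K.
Likewise for Kim: e_K = 134/3 − (2/3)e_S.
Plugging e_K into Sal's best response: e_S = 48.8 − 0.8(134/3 − (2/3)e_S) ⇒ (7/15)e_S = 196/15, so e_S = 28.
Then e_K = 134/3 − (2/3)·28 = 26.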